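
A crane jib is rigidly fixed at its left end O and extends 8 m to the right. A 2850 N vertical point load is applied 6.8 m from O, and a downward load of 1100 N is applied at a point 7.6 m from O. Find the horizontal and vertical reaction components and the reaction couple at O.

O_x = 0, O_y = 3950 N, M_O = 27740 N·m

ΣF_x = 0: O_x = 0.
ΣF_y = 0: O_y − 2850 − 1100 = 0 → O_y = 3950 N.
ΣM about O: M_O − 2850·6.8 − 1100·7.6 = 0 → M_O = 27740 N·m.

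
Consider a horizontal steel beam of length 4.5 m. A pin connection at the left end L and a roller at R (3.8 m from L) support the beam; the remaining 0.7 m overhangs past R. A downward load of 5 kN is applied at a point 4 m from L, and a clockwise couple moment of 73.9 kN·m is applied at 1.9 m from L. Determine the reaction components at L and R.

L_x = 0, L_y = -19.71 kN, R_y = 24.71 kN

ΣM about L: R_y·3.8 − 5·4 − 73.9 = 0 → R_y = 93.9/3.8 = 24.7105 ≈ 24.71 kN.
ΣF_y = 0: L_y + 24.7105 − 5 = 0 → L_y = -19.71 kN.
ΣF_x = 0: no horizontal applied forces, so L_x = 0.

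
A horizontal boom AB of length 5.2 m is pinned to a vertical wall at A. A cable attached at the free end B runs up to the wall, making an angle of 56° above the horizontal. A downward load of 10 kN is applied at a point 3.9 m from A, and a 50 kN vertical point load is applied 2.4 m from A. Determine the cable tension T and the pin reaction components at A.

ΣM about A: T·sin56°·5.2 − 10·3.9 − 50·2.4 = 0 → T = 159/(5.2·0.829038) = 36.8824 ≈ 36.88 kN.
ΣF_x = 0: A_x − T·cos56° = 0 → A_x = 36.8824 × 0.559193 = 20.62 kN.
ΣF_y = 0: A_y + T·sin56° − 10 − 50 = 0 → A_y = 60 − 36.8824 × 0.829038 = 29.42 kN.

T = 36.88 kN, A_x = 20.62 kN, A_y = 29.42 kN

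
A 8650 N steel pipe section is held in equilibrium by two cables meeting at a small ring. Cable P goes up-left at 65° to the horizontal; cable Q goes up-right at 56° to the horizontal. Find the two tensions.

ΣF_x = 0: −T_P·cos65° + T_Q·cos56° = 0 → T_Q = 0.755765·T_P.
ΣF_y = 0: T_P·sin65° + T_Q·sin56° = 8650.
Substitute: T_P·(0.906308 + 0.755765·0.829038) = 8650 → T_P = 5643.02 ≈ 5643 N.
Then T_Q = 0.755765 × 5643.02 = 4265 N.

T_P = 5643 N, T_Q = 4265 N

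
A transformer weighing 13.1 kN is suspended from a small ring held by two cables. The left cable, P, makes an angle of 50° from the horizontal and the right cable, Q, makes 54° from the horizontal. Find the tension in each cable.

ΣF_x = 0: −T_P·cos50° + T_Q·cos54° = 0 → T_Q = 1.09358·T_P.
ΣF_y = 0: T_P·sin50° + T_Q·sin54° = 13.1.
Substitute: T_P·(0.766044 + 1.09358·0.809017) = 13.1 → T_P = 7.9357 ≈ 7.936 kN.
Then T_Q = 1.09358 × 7.9357 = 8.678 kN.

T_P = 7.936 kN, T_Q = 8.678 kN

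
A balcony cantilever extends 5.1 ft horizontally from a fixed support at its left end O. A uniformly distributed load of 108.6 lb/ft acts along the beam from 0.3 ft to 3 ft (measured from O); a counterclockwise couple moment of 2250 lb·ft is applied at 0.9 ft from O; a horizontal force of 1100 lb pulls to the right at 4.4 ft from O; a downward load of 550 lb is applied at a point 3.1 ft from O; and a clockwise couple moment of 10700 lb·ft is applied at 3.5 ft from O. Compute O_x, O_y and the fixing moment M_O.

O_x = -1100 lb, O_y = 843.2 lb, M_O = 10640 lb·ft

Resultant of the distributed load: 108.6 × 2.7 = 293.22 lb at 1.65 ft from O.
ΣF_x = 0: O_x + 1100 = 0 → O_x = -1100 lb.
ΣF_y = 0: O_y − 108.6·2.7 − 550 = 0 → O_y = 843.2 lb.
ΣM about O: M_O − (108.6·2.7)·1.65 + 2250 − 550·3.1 − 10700 = 0 → M_O = 10640 lb·ft.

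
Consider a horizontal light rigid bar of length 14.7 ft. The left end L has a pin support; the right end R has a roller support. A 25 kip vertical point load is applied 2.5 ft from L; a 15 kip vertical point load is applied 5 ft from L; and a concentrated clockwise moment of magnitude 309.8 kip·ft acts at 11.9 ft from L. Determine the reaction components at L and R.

ΣM about L: R_y·14.7 − 25·2.5 − 15·5 − 309.8 = 0 → R_y = 447.3/14.7 = 30.4286 ≈ 30.43 kip.
ΣF_y = 0: L_y + 30.4286 − 25 − 15 = 0 → L_y = 9.571 kip.
ΣF_x = 0: no horizontal applied forces, so L_x = 0.

L_x = 0, L_y = 9.571 kip, R_y = 30.43 kip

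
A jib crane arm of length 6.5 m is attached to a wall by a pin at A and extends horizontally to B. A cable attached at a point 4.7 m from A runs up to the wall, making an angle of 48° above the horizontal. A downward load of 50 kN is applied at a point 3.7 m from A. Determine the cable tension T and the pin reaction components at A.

ΣM about A: T·sin48°·4.7 − 50·3.7 = 0 → T = 185/(4.7·0.743145) = 52.9664 ≈ 52.97 kN.
ΣF_x = 0: A_x − T·cos48° = 0 → A_x = 52.9664 × 0.669131 = 35.44 kN.
ΣF_y = 0: A_y + T·sin48° − 50 = 0 → A_y = 50 − 52.9664 × 0.743145 = 10.64 kN.

T = 52.97 kN, A_x = 35.44 kN, A_y = 10.64 kN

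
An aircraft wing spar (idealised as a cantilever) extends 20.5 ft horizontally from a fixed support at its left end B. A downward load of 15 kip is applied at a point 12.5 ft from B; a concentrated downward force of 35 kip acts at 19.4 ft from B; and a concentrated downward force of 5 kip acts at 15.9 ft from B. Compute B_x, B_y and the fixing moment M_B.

ΣF_x = 0: B_x = 0.
ΣF_y = 0: B_y − 15 − 35 − 5 = 0 → B_y = 55.00 kip.
ΣM about B: M_B − 15·12.5 − 35·19.4 − 5·15.9 = 0 → M_B = 946.0 kip·ft.

B_x = 0, B_y = 55.00 kip, M_B = 946.0 kip·ft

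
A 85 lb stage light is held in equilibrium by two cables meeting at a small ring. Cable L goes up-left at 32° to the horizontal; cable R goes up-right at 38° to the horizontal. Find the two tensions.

T_L = 71.28 lb, T_R = 76.71 lb

ΣF_x = 0: −T_L·cos32° + T_R·cos38° = 0 → T_R = 1.07619·T_L.
ΣF_y = 0: T_L·sin32° + T_R·sin38° = 85.
Substitute: T_L·(0.529919 + 1.07619·0.615661) = 85 → T_L = 71.2796 ≈ 71.28 lb.
Then T_R = 1.07619 × 71.2796 = 76.71 lb.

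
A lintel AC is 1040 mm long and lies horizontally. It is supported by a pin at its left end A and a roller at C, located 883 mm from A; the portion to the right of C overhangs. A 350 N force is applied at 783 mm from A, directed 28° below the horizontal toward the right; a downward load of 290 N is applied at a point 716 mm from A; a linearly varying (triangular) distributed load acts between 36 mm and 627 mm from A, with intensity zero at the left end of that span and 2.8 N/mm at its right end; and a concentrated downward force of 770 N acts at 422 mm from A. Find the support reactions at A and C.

A_x = -309.0 N, A_y = 899.9 N, C_y = 1152 N

Resultant of the triangular load: ½ × 2.8 × 591 = 827.4 N, acting at 430 mm from A (one-third of the span from the peak).
Taking moments about A: C_y·883 − 350·sin28°·783 − 290·716 − (½·2.8·591)·430 − 770·422 = 0 → C_y = 1017020/883 = 1151.78 ≈ 1152 N.
ΣF_y = 0: A_y + 1151.78 − 350·sin28° − 290 − ½·2.8·591 − 770 = 0 → A_y = 899.9 N.
ΣF_x = 0: A_x + 350·cos28° = 0 → A_x = -309.0 N.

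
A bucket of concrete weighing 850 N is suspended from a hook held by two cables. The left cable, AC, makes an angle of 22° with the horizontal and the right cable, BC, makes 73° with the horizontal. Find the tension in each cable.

T_AC = 249.5 N, T_BC = 791.1 N

ΣF_x = 0: −T_AC·cos22° + T_BC·cos73° = 0 → T_BC = 3.17125·T_AC.
ΣF_y = 0: T_AC·sin22° + T_BC·sin73° = 850.
Substitute: T_AC·(0.374607 + 3.17125·0.956305) = 850 → T_AC = 249.465 ≈ 249.5 N.
Then T_BC = 3.17125 × 249.465 = 791.1 N.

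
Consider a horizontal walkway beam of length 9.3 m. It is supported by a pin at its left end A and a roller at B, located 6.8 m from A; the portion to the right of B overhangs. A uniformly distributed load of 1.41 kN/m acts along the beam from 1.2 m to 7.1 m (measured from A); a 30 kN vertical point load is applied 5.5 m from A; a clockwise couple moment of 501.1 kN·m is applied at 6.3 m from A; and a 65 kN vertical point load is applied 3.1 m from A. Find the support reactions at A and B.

A_x = 0, A_y = -29.35 kN, B_y = 132.7 kN

Resultant of the distributed load: 1.41 × 5.9 = 8.319 kN at 4.15 m from A.
ΣM about A: B_y·6.8 − (1.41·5.9)·4.15 − 30·5.5 − 501.1 − 65·3.1 = 0 → B_y = 902.12385/6.8 = 132.665 ≈ 132.7 kN.
ΣF_y = 0: A_y + 132.665 − 1.41·5.9 − 30 − 65 = 0 → A_y = -29.35 kN.
ΣF_x = 0: no horizontal applied forces, so A_x = 0.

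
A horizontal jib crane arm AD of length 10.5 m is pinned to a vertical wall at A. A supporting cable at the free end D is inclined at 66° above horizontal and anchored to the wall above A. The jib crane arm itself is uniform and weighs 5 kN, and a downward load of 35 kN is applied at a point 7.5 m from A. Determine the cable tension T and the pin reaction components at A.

T = 30.10 kN, A_x = 12.24 kN, A_y = 12.50 kN

ΣM about A: T·sin66°·10.5 − 5·5.25 − 35·7.5 = 0 → T = 288.75/(10.5·0.913545) = 30.1025 ≈ 30.10 kN.
ΣF_x = 0: A_x − T·cos66° = 0 → A_x = 30.1025 × 0.406737 = 12.24 kN.
ΣF_y = 0: A_y + T·sin66° − 5 − 35 = 0 → A_y = 40 − 30.1025 × 0.913545 = 12.50 kN.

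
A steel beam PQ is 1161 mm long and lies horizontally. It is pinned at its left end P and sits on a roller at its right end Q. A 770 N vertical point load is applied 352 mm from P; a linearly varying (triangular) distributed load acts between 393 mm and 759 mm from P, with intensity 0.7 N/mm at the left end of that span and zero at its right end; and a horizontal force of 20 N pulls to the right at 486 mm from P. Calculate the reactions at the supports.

P_x = -20.00 N, P_y = 607.8 N, Q_y = 290.3 N

Resultant of the triangular load: ½ × 0.7 × 366 = 128.1 N, acting at 515 mm from P (one-third of the span from the peak).
Moments about P: Q_y·1161 − 770·352 − (½·0.7·366)·515 = 0 → Q_y = 337011.5/1161 = 290.277 ≈ 290.3 N.
ΣF_y = 0: P_y + 290.277 − 770 − ½·0.7·366 = 0 → P_y = 607.8 N.
ΣF_x = 0: P_x + 20 = 0 → P_x = -20.00 N.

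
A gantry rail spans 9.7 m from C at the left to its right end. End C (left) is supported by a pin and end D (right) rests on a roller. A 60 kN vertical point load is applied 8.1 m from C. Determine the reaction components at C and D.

C_x = 0, C_y = 9.897 kN, D_y = 50.10 kN

Moments about C: D_y·9.7 − 60·8.1 = 0 → D_y = 486/9.7 = 50.1031 ≈ 50.10 kN.
ΣF_y = 0: C_y + 50.1031 − 60 = 0 → C_y = 9.897 kN.
ΣF_x = 0: no horizontal applied forces, so C_x = 0.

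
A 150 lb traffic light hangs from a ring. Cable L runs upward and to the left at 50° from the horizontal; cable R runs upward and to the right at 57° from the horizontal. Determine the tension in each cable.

ΣF_x = 0: −T_L·cos50° + T_R·cos57° = 0 → T_R = 1.18021·T_L.
ΣF_y = 0: T_L·sin50° + T_R·sin57° = 150.
Substitute: T_L·(0.766044 + 1.18021·0.838671) = 150 → T_L = 85.4286 ≈ 85.43 lb.
Then T_R = 1.18021 × 85.4286 = 100.8 lb.

T_L = 85.43 lb, T_R = 100.8 lb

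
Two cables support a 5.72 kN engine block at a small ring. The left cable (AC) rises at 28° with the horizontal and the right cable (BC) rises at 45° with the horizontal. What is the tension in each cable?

T_AC = 4.229 kN, T_BC = 5.281 kN

ΣF_x = 0: −T_AC·cos28° + T_BC·cos45° = 0 → T_BC = 1.24868·T_AC.
ΣF_y = 0: T_AC·sin28° + T_BC·sin45° = 5.72.
Substitute: T_AC·(0.469472 + 1.24868·0.707107) = 5.72 → T_AC = 4.22945 ≈ 4.229 kN.
Then T_BC = 1.24868 × 4.22945 = 5.281 kN.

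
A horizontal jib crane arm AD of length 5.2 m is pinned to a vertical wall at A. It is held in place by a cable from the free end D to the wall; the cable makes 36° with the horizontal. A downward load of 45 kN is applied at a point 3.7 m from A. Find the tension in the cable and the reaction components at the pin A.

T = 54.47 kN, A_x = 44.07 kN, A_y = 12.98 kN

ΣM about A: T·sin36°·5.2 − 45·3.7 = 0 → T = 166.5/(5.2·0.587785) = 54.4744 ≈ 54.47 kN.
ΣF_x = 0: A_x − T·cos36° = 0 → A_x = 54.4744 × 0.809017 = 44.07 kN.
ΣF_y = 0: A_y + T·sin36° − 45 = 0 → A_y = 45 − 54.4744 × 0.587785 = 12.98 kN.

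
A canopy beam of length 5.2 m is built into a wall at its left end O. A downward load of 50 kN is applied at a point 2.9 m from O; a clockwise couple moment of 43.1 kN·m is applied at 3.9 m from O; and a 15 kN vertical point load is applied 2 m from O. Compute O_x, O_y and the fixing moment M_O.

ΣF_x = 0: O_x = 0.
ΣF_y = 0: O_y − 50 − 15 = 0 → O_y = 65.00 kN.
ΣM about O: M_O − 50·2.9 − 43.1 − 15·2 = 0 → M_O = 218.1 kN·m.

O_x = 0, O_y = 65.00 kN, M_O = 218.1 kN·m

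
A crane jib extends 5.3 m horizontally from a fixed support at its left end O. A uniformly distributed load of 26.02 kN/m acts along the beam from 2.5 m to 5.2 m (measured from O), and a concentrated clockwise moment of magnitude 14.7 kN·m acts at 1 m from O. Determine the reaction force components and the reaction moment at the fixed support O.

O_x = 0, O_y = 70.25 kN, M_O = 285.2 kN·m

Resultant of the distributed load: 26.02 × 2.7 = 70.254 kN at 3.85 m from O.
ΣF_x = 0: O_x = 0.
ΣF_y = 0: O_y − 26.02·2.7 = 0 → O_y = 70.25 kN.
ΣM about O: M_O − (26.02·2.7)·3.85 − 14.7 = 0 → M_O = 285.2 kN·m.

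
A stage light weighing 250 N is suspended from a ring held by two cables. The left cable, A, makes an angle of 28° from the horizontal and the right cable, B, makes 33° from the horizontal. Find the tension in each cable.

ΣF_x = 0: −T_A·cos28° + T_B·cos33° = 0 → T_B = 1.05279·T_A.
ΣF_y = 0: T_A·sin28° + T_B·sin33° = 250.
Substitute: T_A·(0.469472 + 1.05279·0.544639) = 250 → T_A = 239.725 ≈ 239.7 N.
Then T_B = 1.05279 × 239.725 = 252.4 N.

T_A = 239.7 N, T_B = 252.4 N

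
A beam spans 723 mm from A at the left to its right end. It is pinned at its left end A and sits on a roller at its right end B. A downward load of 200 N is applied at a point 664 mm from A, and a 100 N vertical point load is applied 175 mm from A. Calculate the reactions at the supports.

A_x = 0, A_y = 92.12 N, B_y = 207.9 N

Taking moments about A: B_y·723 − 200·664 − 100·175 = 0 → B_y = 150300/723 = 207.884 ≈ 207.9 N.
ΣF_y = 0: A_y + 207.884 − 200 − 100 = 0 → A_y = 92.12 N.
ΣF_x = 0: no horizontal applied forces, so A_x = 0.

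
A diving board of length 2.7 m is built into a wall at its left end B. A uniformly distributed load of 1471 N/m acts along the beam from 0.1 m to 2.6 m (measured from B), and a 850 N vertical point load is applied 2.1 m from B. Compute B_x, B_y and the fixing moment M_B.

Resultant of the distributed load: 1471 × 2.5 = 3677.5 N at 1.35 m from B.
ΣF_x = 0: B_x = 0.
ΣF_y = 0: B_y − 1471·2.5 − 850 = 0 → B_y = 4528 N.
ΣM about B: M_B − (1471·2.5)·1.35 − 850·2.1 = 0 → M_B = 6750 N·m.

B_x = 0, B_y = 4528 N, M_B = 6750 N·m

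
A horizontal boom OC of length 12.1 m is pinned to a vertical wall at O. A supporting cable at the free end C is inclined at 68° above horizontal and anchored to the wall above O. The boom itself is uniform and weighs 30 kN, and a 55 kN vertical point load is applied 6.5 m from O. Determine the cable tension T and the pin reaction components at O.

ΣM about O: T·sin68°·12.1 − 30·6.05 − 55·6.5 = 0 → T = 539/(12.1·0.927184) = 48.0438 ≈ 48.04 kN.
ΣF_x = 0: O_x − T·cos68° = 0 → O_x = 48.0438 × 0.374607 = 18.00 kN.
ΣF_y = 0: O_y + T·sin68° − 30 − 55 = 0 → O_y = 85 − 48.0438 × 0.927184 = 40.45 kN.

T = 48.04 kN, O_x = 18.00 kN, O_y = 40.45 kN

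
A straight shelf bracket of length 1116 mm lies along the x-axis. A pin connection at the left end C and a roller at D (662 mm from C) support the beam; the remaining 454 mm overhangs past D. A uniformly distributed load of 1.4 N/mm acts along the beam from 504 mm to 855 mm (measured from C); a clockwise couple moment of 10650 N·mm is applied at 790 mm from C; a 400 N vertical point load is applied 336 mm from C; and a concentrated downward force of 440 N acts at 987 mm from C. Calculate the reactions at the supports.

Resultant of the distributed load: 1.4 × 351 = 491.4 N at 679.5 mm from C.
Moments about C: D_y·662 − (1.4·351)·679.5 − 10650 − 400·336 − 440·987 = 0 → D_y = 913236.3/662 = 1379.51 ≈ 1380 N.
ΣF_y = 0: C_y + 1379.51 − 1.4·351 − 400 − 440 = 0 → C_y = -48.11 N.
ΣF_x = 0: no horizontal applied forces, so C_x = 0.

C_x = 0, C_y = -48.11 N, D_y = 1380 N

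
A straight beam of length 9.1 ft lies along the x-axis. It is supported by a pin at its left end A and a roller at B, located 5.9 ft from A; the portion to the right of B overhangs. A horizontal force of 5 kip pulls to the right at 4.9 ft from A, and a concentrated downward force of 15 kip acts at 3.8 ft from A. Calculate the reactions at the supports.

A_x = -5.000 kip, A_y = 5.339 kip, B_y = 9.661 kip

ΣM about A: B_y·5.9 − 15·3.8 = 0 → B_y = 57/5.9 = 9.66102 ≈ 9.661 kip.
ΣF_y = 0: A_y + 9.66102 − 15 = 0 → A_y = 5.339 kip.
ΣF_x = 0: A_x + 5 = 0 → A_x = -5.000 kip.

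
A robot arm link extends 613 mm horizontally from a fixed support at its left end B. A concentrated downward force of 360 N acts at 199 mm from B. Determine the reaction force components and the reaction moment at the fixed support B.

B_x = 0, B_y = 360.0 N, M_B = 71640 N·mm

ΣF_x = 0: B_x = 0.
ΣF_y = 0: B_y − 360 = 0 → B_y = 360.0 N.
ΣM about B: M_B − 360·199 = 0 → M_B = 71640 N·mm.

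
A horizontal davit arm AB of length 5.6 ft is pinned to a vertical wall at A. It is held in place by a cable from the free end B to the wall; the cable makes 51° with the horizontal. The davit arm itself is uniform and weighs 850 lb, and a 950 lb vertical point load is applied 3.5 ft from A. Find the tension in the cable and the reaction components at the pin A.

T = 1311 lb, A_x = 825.0 lb, A_y = 781.2 lb

ΣM about A: T·sin51°·5.6 − 850·2.8 − 950·3.5 = 0 → T = 5705/(5.6·0.777146) = 1310.89 ≈ 1311 lb.
ΣF_x = 0: A_x − T·cos51° = 0 → A_x = 1310.89 × 0.62932 = 825.0 lb.
ΣF_y = 0: A_y + T·sin51° − 850 − 950 = 0 → A_y = 1800 − 1310.89 × 0.777146 = 781.2 lb.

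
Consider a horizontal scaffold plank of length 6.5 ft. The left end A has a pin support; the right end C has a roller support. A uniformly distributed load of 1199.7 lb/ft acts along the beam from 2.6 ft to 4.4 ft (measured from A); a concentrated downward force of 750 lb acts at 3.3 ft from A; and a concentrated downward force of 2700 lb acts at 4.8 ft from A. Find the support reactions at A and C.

Resultant of the distributed load: 1199.7 × 1.8 = 2159.46 lb at 3.5 ft from A.
Taking moments about A: C_y·6.5 − (1199.7·1.8)·3.5 − 750·3.3 − 2700·4.8 = 0 → C_y = 22993.11/6.5 = 3537.4 ≈ 3537 lb.
ΣF_y = 0: A_y + 3537.4 − 1199.7·1.8 − 750 − 2700 = 0 → A_y = 2072 lb.
ΣF_x = 0: no horizontal applied forces, so A_x = 0.

A_x = 0, A_y = 2072 lb, C_y = 3537 lb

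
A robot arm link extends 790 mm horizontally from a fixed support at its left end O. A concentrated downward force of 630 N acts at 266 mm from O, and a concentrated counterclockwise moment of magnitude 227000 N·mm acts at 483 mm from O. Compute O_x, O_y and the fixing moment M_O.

ΣF_x = 0: O_x = 0.
ΣF_y = 0: O_y − 630 = 0 → O_y = 630.0 N.
ΣM about O: M_O − 630·266 + 227000 = 0 → M_O = -59420 N·mm.

O_x = 0, O_y = 630.0 N, M_O = -59420 N·mm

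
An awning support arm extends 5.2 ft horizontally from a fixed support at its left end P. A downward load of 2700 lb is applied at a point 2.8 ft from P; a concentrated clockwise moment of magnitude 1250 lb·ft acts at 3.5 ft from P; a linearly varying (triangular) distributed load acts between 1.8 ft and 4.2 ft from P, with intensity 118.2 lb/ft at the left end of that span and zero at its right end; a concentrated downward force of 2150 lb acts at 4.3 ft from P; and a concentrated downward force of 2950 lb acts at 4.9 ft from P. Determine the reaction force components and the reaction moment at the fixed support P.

P_x = 0, P_y = 7942 lb, M_P = 32880 lb·ft

Resultant of the triangular load: ½ × 118.2 × 2.4 = 141.84 lb, acting at 2.6 ft from P (one-third of the span from the peak).
ΣF_x = 0: P_x = 0.
ΣF_y = 0: P_y − 2700 − ½·118.2·2.4 − 2150 − 2950 = 0 → P_y = 7942 lb.
ΣM about P: M_P − 2700·2.8 − 1250 − (½·118.2·2.4)·2.6 − 2150·4.3 − 2950·4.9 = 0 → M_P = 32880 lb·ft.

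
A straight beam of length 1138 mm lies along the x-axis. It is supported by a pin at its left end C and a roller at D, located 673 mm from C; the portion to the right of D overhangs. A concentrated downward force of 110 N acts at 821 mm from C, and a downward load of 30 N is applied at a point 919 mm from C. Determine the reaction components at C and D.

C_x = 0, C_y = -35.16 N, D_y = 175.2 N

ΣM about C: D_y·673 − 110·821 − 30·919 = 0 → D_y = 117880/673 = 175.156 ≈ 175.2 N.
ΣF_y = 0: C_y + 175.156 − 110 − 30 = 0 → C_y = -35.16 N.
ΣF_x = 0: no horizontal applied forces, so C_x = 0.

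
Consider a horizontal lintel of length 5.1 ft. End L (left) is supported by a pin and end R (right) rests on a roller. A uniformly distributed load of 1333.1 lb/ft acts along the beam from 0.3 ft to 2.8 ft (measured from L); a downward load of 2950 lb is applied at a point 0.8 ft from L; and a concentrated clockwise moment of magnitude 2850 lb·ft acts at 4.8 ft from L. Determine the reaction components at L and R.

Resultant of the distributed load: 1333.1 × 2.5 = 3332.75 lb at 1.55 ft from L.
ΣM about L: R_y·5.1 − (1333.1·2.5)·1.55 − 2950·0.8 − 2850 = 0 → R_y = 10375.7625/5.1 = 2034.46 ≈ 2034 lb.
ΣF_y = 0: L_y + 2034.46 − 1333.1·2.5 − 2950 = 0 → L_y = 4248 lb.
ΣF_x = 0: no horizontal applied forces, so L_x = 0.

L_x = 0, L_y = 4248 lb, R_y = 2034 lb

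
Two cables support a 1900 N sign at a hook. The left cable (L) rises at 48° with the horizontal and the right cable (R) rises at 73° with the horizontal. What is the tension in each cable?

ΣF_x = 0: −T_L·cos48° + T_R·cos73° = 0 → T_R = 2.28863·T_L.
ΣF_y = 0: T_L·sin48° + T_R·sin73° = 1900.
Substitute: T_L·(0.743145 + 2.28863·0.956305) = 1900 → T_L = 648.072 ≈ 648.1 N.
Then T_R = 2.28863 × 648.072 = 1483 N.

T_L = 648.1 N, T_R = 1483 N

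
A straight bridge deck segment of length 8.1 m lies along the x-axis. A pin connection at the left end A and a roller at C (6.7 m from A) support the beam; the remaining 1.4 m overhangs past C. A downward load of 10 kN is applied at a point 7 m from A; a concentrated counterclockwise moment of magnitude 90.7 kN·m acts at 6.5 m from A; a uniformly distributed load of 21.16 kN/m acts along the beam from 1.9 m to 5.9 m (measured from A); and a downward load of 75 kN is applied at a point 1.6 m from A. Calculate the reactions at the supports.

Resultant of the distributed load: 21.16 × 4 = 84.64 kN at 3.9 m from A.
Taking moments about A: C_y·6.7 − 10·7 + 90.7 − (21.16·4)·3.9 − 75·1.6 = 0 → C_y = 429.396/6.7 = 64.089 ≈ 64.09 kN.
ΣF_y = 0: A_y + 64.089 − 10 − 21.16·4 − 75 = 0 → A_y = 105.6 kN.
ΣF_x = 0: no horizontal applied forces, so A_x = 0.

A_x = 0, A_y = 105.6 kN, C_y = 64.09 kN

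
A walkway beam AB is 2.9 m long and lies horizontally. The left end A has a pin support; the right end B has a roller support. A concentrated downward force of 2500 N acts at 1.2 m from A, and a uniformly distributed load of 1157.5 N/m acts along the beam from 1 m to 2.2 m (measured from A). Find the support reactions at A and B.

Resultant of the distributed load: 1157.5 × 1.2 = 1389 N at 1.6 m from A.
ΣM about A: B_y·2.9 − 2500·1.2 − (1157.5·1.2)·1.6 = 0 → B_y = 5222.4/2.9 = 1800.83 ≈ 1801 N.
ΣF_y = 0: A_y + 1800.83 − 2500 − 1157.5·1.2 = 0 → A_y = 2088 N.
ΣF_x = 0: no horizontal applied forces, so A_x = 0.

A_x = 0, A_y = 2088 N, B_y = 1801 N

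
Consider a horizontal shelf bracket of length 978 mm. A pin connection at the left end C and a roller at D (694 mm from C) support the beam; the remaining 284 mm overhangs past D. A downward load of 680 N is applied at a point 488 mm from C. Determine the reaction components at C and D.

C_x = 0, C_y = 201.8 N, D_y = 478.2 N

Taking moments about C: D_y·694 − 680·488 = 0 → D_y = 331840/694 = 478.156 ≈ 478.2 N.
ΣF_y = 0: C_y + 478.156 − 680 = 0 → C_y = 201.8 N.
ΣF_x = 0: no horizontal applied forces, so C_x = 0.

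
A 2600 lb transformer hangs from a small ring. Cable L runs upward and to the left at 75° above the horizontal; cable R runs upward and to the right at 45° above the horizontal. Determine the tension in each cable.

ΣF_x = 0: −T_L·cos75° + T_R·cos45° = 0 → T_R = 0.366025·T_L.
ΣF_y = 0: T_L·sin75° + T_R·sin45° = 2600.
Substitute: T_L·(0.965926 + 0.366025·0.707107) = 2600 → T_L = 2122.89 ≈ 2123 lb.
Then T_R = 0.366025 × 2122.89 = 777.0 lb.

T_L = 2123 lb, T_R = 777.0 lb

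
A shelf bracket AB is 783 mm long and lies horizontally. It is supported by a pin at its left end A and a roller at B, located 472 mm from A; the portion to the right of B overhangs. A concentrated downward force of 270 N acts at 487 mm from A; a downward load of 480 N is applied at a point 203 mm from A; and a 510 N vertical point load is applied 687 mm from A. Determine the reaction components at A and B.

A_x = 0, A_y = 32.67 N, B_y = 1227 N

Taking moments about A: B_y·472 − 270·487 − 480·203 − 510·687 = 0 → B_y = 579300/472 = 1227.33 ≈ 1227 N.
ΣF_y = 0: A_y + 1227.33 − 270 − 480 − 510 = 0 → A_y = 32.67 N.
ΣF_x = 0: no horizontal applied forces, so A_x = 0.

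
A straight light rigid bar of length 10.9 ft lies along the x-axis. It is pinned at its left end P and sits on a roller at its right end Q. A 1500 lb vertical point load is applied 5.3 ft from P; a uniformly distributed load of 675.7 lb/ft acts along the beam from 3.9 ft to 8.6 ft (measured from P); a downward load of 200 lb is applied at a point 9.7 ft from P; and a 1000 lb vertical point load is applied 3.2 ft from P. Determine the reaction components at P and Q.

P_x = 0, P_y = 2854 lb, Q_y = 3022 lb

Resultant of the distributed load: 675.7 × 4.7 = 3175.79 lb at 6.25 ft from P.
ΣM about P: Q_y·10.9 − 1500·5.3 − (675.7·4.7)·6.25 − 200·9.7 − 1000·3.2 = 0 → Q_y = 32938.6875/10.9 = 3021.9 ≈ 3022 lb.
ΣF_y = 0: P_y + 3021.9 − 1500 − 675.7·4.7 − 200 − 1000 = 0 → P_y = 2854 lb.
ΣF_x = 0: no horizontal applied forces, so P_x = 0.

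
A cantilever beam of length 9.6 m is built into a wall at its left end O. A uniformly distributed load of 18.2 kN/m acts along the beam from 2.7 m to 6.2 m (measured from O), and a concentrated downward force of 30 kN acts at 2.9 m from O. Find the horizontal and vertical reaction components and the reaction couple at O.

O_x = 0, O_y = 93.70 kN, M_O = 370.5 kN·m

Resultant of the distributed load: 18.2 × 3.5 = 63.7 kN at 4.45 m from O.
ΣF_x = 0: O_x = 0.
ΣF_y = 0: O_y − 18.2·3.5 − 30 = 0 → O_y = 93.70 kN.
ΣM about O: M_O − (18.2·3.5)·4.45 − 30·2.9 = 0 → M_O = 370.5 kN·m.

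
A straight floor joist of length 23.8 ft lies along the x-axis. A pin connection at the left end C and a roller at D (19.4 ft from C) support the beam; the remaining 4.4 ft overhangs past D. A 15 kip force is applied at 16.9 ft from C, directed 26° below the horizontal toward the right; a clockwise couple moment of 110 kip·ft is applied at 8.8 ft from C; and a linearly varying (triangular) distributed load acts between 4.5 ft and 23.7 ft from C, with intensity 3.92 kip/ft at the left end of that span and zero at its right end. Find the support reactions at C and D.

C_x = -13.48 kip, C_y = 11.67 kip, D_y = 32.54 kip

Resultant of the triangular load: ½ × 3.92 × 19.2 = 37.632 kip, acting at 10.9 ft from C (one-third of the span from the peak).
ΣM about C: D_y·19.4 − 15·sin26°·16.9 − 110 − (½·3.92·19.2)·10.9 = 0 → D_y = 631.316/19.4 = 32.5421 ≈ 32.54 kip.
ΣF_y = 0: C_y + 32.5421 − 15·sin26° − ½·3.92·19.2 = 0 → C_y = 11.67 kip.
ΣF_x = 0: C_x + 15·cos26° = 0 → C_x = -13.48 kip.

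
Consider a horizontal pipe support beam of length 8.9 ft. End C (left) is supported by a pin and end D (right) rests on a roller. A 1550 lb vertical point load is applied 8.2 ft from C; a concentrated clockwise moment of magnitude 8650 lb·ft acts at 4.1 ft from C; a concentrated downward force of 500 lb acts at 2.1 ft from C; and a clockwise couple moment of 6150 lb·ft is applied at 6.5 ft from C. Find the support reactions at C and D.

C_x = 0, C_y = -1159 lb, D_y = 3209 lb

ΣM about C: D_y·8.9 − 1550·8.2 − 8650 − 500·2.1 − 6150 = 0 → D_y = 28560/8.9 = 3208.99 ≈ 3209 lb.
ΣF_y = 0: C_y + 3208.99 − 1550 − 500 = 0 → C_y = -1159 lb.
ΣF_x = 0: no horizontal applied forces, so C_x = 0.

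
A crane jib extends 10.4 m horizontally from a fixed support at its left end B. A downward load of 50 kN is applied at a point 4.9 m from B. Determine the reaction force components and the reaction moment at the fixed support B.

B_x = 0, B_y = 50.00 kN, M_B = 245.0 kN·m

ΣF_x = 0: B_x = 0.
ΣF_y = 0: B_y − 50 = 0 → B_y = 50.00 kN.
ΣM about B: M_B − 50·4.9 = 0 → M_B = 245.0 kN·m.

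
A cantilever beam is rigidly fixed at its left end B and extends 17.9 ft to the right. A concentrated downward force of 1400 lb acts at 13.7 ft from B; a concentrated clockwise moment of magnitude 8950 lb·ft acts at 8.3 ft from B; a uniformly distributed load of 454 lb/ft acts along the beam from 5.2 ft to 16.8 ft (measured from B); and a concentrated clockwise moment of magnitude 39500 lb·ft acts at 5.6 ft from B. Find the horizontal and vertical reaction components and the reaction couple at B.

Resultant of the distributed load: 454 × 11.6 = 5266.4 lb at 11 ft from B.
ΣF_x = 0: B_x = 0.
ΣF_y = 0: B_y − 1400 − 454·11.6 = 0 → B_y = 6666 lb.
ΣM about B: M_B − 1400·13.7 − 8950 − (454·11.6)·11 − 39500 = 0 → M_B = 125600 lb·ft.

B_x = 0, B_y = 6666 lb, M_B = 125600 lb·ft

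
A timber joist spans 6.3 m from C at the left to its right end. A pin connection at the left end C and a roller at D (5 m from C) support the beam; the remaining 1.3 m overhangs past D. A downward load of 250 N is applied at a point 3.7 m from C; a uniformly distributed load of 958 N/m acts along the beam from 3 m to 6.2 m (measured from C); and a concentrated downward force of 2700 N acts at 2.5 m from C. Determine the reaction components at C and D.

C_x = 0, C_y = 1660 N, D_y = 4355 N

Resultant of the distributed load: 958 × 3.2 = 3065.6 N at 4.6 m from C.
Taking moments about C: D_y·5 − 250·3.7 − (958·3.2)·4.6 − 2700·2.5 = 0 → D_y = 21776.76/5 = 4355.35 ≈ 4355 N.
ΣF_y = 0: C_y + 4355.35 − 250 − 958·3.2 − 2700 = 0 → C_y = 1660 N.
ΣF_x = 0: no horizontal applied forces, so C_x = 0.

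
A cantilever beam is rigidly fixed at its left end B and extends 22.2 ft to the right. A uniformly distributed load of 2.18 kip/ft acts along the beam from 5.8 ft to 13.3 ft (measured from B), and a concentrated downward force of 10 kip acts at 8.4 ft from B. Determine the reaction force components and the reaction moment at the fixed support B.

B_x = 0, B_y = 26.35 kip, M_B = 240.1 kip·ft

Resultant of the distributed load: 2.18 × 7.5 = 16.35 kip at 9.55 ft from B.
ΣF_x = 0: B_x = 0.
ΣF_y = 0: B_y − 2.18·7.5 − 10 = 0 → B_y = 26.35 kip.
ΣM about B: M_B − (2.18·7.5)·9.55 − 10·8.4 = 0 → M_B = 240.1 kip·ft.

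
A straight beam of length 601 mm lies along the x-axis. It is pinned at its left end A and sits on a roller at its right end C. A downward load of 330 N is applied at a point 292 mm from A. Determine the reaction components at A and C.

A_x = 0, A_y = 169.7 N, C_y = 160.3 N

ΣM about A: C_y·601 − 330·292 = 0 → C_y = 96360/601 = 160.333 ≈ 160.3 N.
ΣF_y = 0: A_y + 160.333 − 330 = 0 → A_y = 169.7 N.
ΣF_x = 0: no horizontal applied forces, so A_x = 0.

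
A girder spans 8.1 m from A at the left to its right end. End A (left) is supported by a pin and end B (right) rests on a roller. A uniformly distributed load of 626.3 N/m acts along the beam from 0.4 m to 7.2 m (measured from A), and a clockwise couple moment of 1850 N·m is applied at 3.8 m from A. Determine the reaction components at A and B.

Resultant of the distributed load: 626.3 × 6.8 = 4258.84 N at 3.8 m from A.
ΣM about A: B_y·8.1 − (626.3·6.8)·3.8 − 1850 = 0 → B_y = 18033.592/8.1 = 2226.37 ≈ 2226 N.
ΣF_y = 0: A_y + 2226.37 − 626.3·6.8 = 0 → A_y = 2032 N.
ΣF_x = 0: no horizontal applied forces, so A_x = 0.

A_x = 0, A_y = 2032 N, B_y = 2226 N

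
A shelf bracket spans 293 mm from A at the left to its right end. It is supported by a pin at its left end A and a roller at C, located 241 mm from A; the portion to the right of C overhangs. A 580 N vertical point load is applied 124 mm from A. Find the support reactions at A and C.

ΣM about A: C_y·241 − 580·124 = 0 → C_y = 71920/241 = 298.423 ≈ 298.4 N.
ΣF_y = 0: A_y + 298.423 − 580 = 0 → A_y = 281.6 N.
ΣF_x = 0: no horizontal applied forces, so A_x = 0.

A_x = 0, A_y = 281.6 N, C_y = 298.4 N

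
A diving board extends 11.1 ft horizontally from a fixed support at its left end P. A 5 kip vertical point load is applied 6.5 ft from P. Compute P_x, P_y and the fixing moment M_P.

P_x = 0, P_y = 5.000 kip, M_P = 32.50 kip·ft

ΣF_x = 0: P_x = 0.
ΣF_y = 0: P_y − 5 = 0 → P_y = 5.000 kip.
ΣM about P: M_P − 5·6.5 = 0 → M_P = 32.50 kip·ft.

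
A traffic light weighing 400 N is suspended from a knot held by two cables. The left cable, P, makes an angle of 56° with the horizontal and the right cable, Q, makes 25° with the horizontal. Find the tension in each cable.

T_P = 367.0 N, T_Q = 226.5 N

ΣF_x = 0: −T_P·cos56° + T_Q·cos25° = 0 → T_Q = 0.617001·T_P.
ΣF_y = 0: T_P·sin56° + T_Q·sin25° = 400.
Substitute: T_P·(0.829038 + 0.617001·0.422618) = 400 → T_P = 367.042 ≈ 367.0 N.
Then T_Q = 0.617001 × 367.042 = 226.5 N.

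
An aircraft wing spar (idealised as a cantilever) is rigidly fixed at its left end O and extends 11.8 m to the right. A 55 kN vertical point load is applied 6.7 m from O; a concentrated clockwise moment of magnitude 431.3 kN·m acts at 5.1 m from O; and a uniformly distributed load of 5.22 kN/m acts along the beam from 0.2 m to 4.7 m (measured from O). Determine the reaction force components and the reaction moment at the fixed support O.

Resultant of the distributed load: 5.22 × 4.5 = 23.49 kN at 2.45 m from O.
ΣF_x = 0: O_x = 0.
ΣF_y = 0: O_y − 55 − 5.22·4.5 = 0 → O_y = 78.49 kN.
ΣM about O: M_O − 55·6.7 − 431.3 − (5.22·4.5)·2.45 = 0 → M_O = 857.4 kN·m.

O_x = 0, O_y = 78.49 kN, M_O = 857.4 kN·m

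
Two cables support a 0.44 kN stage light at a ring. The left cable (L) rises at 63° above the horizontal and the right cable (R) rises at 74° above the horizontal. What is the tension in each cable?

T_L = 0.1778 kN, T_R = 0.2929 kN

ΣF_x = 0: −T_L·cos63° + T_R·cos74° = 0 → T_R = 1.64706·T_L.
ΣF_y = 0: T_L·sin63° + T_R·sin74° = 0.44.
Substitute: T_L·(0.891007 + 1.64706·0.961262) = 0.44 → T_L = 0.177831 ≈ 0.1778 kN.
Then T_R = 1.64706 × 0.177831 = 0.2929 kN.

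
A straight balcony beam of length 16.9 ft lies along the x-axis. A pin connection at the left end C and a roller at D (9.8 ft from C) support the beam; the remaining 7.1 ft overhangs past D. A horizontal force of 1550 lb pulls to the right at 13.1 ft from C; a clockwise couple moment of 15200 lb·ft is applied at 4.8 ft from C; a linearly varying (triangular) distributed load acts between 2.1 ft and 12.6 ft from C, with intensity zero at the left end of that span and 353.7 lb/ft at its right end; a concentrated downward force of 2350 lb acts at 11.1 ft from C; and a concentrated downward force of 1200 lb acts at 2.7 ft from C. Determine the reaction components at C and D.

C_x = -1550 lb, C_y = -860.7 lb, D_y = 6268 lb

Resultant of the triangular load: ½ × 353.7 × 10.5 = 1856.925 lb, acting at 9.1 ft from C (one-third of the span from the peak).
Taking moments about C: D_y·9.8 − 15200 − (½·353.7·10.5)·9.1 − 2350·11.1 − 1200·2.7 = 0 → D_y = 61423.0175/9.8 = 6267.65 ≈ 6268 lb.
ΣF_y = 0: C_y + 6267.65 − ½·353.7·10.5 − 2350 − 1200 = 0 → C_y = -860.7 lb.
ΣF_x = 0: C_x + 1550 = 0 → C_x = -1550 lb.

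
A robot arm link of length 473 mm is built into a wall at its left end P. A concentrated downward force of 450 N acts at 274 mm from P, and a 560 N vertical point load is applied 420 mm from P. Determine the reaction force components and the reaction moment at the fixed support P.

P_x = 0, P_y = 1010 N, M_P = 358500 N·mm

ΣF_x = 0: P_x = 0.
ΣF_y = 0: P_y − 450 − 560 = 0 → P_y = 1010 N.
ΣM about P: M_P − 450·274 − 560·420 = 0 → M_P = 358500 N·mm.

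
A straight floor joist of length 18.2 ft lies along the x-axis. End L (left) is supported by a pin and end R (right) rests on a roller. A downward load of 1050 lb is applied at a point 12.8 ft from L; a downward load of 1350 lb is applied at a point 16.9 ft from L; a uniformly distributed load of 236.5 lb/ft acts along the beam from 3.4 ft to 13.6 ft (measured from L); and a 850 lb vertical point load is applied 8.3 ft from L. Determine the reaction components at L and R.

L_x = 0, L_y = 2156 lb, R_y = 3506 lb

Resultant of the distributed load: 236.5 × 10.2 = 2412.3 lb at 8.5 ft from L.
ΣM about L: R_y·18.2 − 1050·12.8 − 1350·16.9 − (236.5·10.2)·8.5 − 850·8.3 = 0 → R_y = 63814.55/18.2 = 3506.29 ≈ 3506 lb.
ΣF_y = 0: L_y + 3506.29 − 1050 − 1350 − 236.5·10.2 − 850 = 0 → L_y = 2156 lb.
ΣF_x = 0: no horizontal applied forces, so L_x = 0.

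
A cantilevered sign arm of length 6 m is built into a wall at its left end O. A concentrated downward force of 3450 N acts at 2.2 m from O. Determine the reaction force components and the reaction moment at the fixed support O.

O_x = 0, O_y = 3450 N, M_O = 7590 N·m

ΣF_x = 0: O_x = 0.
ΣF_y = 0: O_y − 3450 = 0 → O_y = 3450 N.
ΣM about O: M_O − 3450·2.2 = 0 → M_O = 7590 N·m.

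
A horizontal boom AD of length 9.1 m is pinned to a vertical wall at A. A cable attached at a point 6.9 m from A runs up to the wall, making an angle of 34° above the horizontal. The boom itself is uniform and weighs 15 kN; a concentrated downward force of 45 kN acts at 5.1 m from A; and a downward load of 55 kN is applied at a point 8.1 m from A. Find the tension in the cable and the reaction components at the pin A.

ΣM about A: T·sin34°·6.9 − 15·4.55 − 45·5.1 − 55·8.1 = 0 → T = 743.25/(6.9·0.559193) = 192.63 ≈ 192.6 kN.
ΣF_x = 0: A_x − T·cos34° = 0 → A_x = 192.63 × 0.829038 = 159.7 kN.
ΣF_y = 0: A_y + T·sin34° − 15 − 45 − 55 = 0 → A_y = 115 − 192.63 × 0.559193 = 7.283 kN.

T = 192.6 kN, A_x = 159.7 kN, A_y = 7.283 kN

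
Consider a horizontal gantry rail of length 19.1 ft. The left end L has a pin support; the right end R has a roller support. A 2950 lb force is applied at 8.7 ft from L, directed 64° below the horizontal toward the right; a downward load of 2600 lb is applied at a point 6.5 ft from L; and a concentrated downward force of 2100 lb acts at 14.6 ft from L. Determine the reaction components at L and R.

Moments about L: R_y·19.1 − 2950·sin64°·8.7 − 2600·6.5 − 2100·14.6 = 0 → R_y = 70627.5/19.1 = 3697.77 ≈ 3698 lb.
ΣF_y = 0: L_y + 3697.77 − 2950·sin64° − 2600 − 2100 = 0 → L_y = 3654 lb.
ΣF_x = 0: L_x + 2950·cos64° = 0 → L_x = -1293 lb.

L_x = -1293 lb, L_y = 3654 lb, R_y = 3698 lb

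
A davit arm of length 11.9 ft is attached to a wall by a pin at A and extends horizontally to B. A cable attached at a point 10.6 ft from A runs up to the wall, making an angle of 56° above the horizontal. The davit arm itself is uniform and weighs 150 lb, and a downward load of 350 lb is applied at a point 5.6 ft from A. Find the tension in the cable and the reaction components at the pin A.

T = 324.6 lb, A_x = 181.5 lb, A_y = 230.9 lb

ΣM about A: T·sin56°·10.6 − 150·5.95 − 350·5.6 = 0 → T = 2852.5/(10.6·0.829038) = 324.598 ≈ 324.6 lb.
ΣF_x = 0: A_x − T·cos56° = 0 → A_x = 324.598 × 0.559193 = 181.5 lb.
ΣF_y = 0: A_y + T·sin56° − 150 − 350 = 0 → A_y = 500 − 324.598 × 0.829038 = 230.9 lb.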